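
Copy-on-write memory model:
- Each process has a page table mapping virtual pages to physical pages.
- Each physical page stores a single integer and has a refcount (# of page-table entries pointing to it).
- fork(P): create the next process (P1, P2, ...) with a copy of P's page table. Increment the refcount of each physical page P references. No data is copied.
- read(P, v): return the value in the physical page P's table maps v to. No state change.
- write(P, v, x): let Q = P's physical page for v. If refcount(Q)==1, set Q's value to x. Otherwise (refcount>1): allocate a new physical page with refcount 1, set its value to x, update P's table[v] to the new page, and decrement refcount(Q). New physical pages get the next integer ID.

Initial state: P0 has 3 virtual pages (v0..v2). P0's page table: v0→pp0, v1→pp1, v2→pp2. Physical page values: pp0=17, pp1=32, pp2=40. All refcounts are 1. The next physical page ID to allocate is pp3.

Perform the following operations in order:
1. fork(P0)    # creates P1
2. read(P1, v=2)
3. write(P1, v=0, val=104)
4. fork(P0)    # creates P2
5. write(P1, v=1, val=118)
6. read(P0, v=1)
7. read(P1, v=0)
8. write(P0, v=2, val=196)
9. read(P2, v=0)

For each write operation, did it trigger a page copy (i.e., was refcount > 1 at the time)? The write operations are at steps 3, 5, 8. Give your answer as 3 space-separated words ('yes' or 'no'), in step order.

Op 1: fork(P0) -> P1. 3 ppages; refcounts: pp0:2 pp1:2 pp2:2
Op 2: read(P1, v2) -> 40. No state change.
Op 3: write(P1, v0, 104). refcount(pp0)=2>1 -> COPY to pp3. 4 ppages; refcounts: pp0:1 pp1:2 pp2:2 pp3:1
Op 4: fork(P0) -> P2. 4 ppages; refcounts: pp0:2 pp1:3 pp2:3 pp3:1
Op 5: write(P1, v1, 118). refcount(pp1)=3>1 -> COPY to pp4. 5 ppages; refcounts: pp0:2 pp1:2 pp2:3 pp3:1 pp4:1
Op 6: read(P0, v1) -> 32. No state change.
Op 7: read(P1, v0) -> 104. No state change.
Op 8: write(P0, v2, 196). refcount(pp2)=3>1 -> COPY to pp5. 6 ppages; refcounts: pp0:2 pp1:2 pp2:2 pp3:1 pp4:1 pp5:1
Op 9: read(P2, v0) -> 17. No state change.

yes yes yes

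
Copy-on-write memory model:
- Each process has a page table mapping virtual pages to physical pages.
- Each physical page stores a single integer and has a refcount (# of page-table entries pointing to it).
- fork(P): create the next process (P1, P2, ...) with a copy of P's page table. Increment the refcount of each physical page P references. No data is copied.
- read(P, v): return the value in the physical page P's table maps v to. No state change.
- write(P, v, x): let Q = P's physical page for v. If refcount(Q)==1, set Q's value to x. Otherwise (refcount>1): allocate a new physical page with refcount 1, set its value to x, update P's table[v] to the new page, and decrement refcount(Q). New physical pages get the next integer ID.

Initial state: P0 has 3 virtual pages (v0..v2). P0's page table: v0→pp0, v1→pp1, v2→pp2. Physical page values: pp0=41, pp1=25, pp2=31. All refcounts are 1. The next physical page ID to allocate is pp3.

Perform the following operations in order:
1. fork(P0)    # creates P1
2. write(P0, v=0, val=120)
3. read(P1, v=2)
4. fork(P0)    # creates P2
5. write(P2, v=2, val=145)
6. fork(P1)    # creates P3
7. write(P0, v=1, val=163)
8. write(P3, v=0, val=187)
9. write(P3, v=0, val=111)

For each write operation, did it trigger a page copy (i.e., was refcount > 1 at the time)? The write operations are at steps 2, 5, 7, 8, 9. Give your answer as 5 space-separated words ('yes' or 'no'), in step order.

Op 1: fork(P0) -> P1. 3 ppages; refcounts: pp0:2 pp1:2 pp2:2
Op 2: write(P0, v0, 120). refcount(pp0)=2>1 -> COPY to pp3. 4 ppages; refcounts: pp0:1 pp1:2 pp2:2 pp3:1
Op 3: read(P1, v2) -> 31. No state change.
Op 4: fork(P0) -> P2. 4 ppages; refcounts: pp0:1 pp1:3 pp2:3 pp3:2
Op 5: write(P2, v2, 145). refcount(pp2)=3>1 -> COPY to pp4. 5 ppages; refcounts: pp0:1 pp1:3 pp2:2 pp3:2 pp4:1
Op 6: fork(P1) -> P3. 5 ppages; refcounts: pp0:2 pp1:4 pp2:3 pp3:2 pp4:1
Op 7: write(P0, v1, 163). refcount(pp1)=4>1 -> COPY to pp5. 6 ppages; refcounts: pp0:2 pp1:3 pp2:3 pp3:2 pp4:1 pp5:1
Op 8: write(P3, v0, 187). refcount(pp0)=2>1 -> COPY to pp6. 7 ppages; refcounts: pp0:1 pp1:3 pp2:3 pp3:2 pp4:1 pp5:1 pp6:1
Op 9: write(P3, v0, 111). refcount(pp6)=1 -> write in place. 7 ppages; refcounts: pp0:1 pp1:3 pp2:3 pp3:2 pp4:1 pp5:1 pp6:1

yes yes yes yes no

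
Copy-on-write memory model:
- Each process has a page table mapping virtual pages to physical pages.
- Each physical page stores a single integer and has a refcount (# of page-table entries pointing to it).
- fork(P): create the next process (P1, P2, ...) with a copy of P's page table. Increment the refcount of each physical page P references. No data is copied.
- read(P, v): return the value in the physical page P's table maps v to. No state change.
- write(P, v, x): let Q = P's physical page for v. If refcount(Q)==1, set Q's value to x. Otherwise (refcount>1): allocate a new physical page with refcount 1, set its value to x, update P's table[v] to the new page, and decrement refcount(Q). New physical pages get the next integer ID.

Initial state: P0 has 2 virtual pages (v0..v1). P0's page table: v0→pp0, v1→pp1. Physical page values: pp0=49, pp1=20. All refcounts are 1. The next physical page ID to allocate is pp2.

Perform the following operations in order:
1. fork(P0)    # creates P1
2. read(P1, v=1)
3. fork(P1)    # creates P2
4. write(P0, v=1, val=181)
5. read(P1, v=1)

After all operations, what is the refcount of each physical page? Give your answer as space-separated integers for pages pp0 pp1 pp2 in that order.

Op 1: fork(P0) -> P1. 2 ppages; refcounts: pp0:2 pp1:2
Op 2: read(P1, v1) -> 20. No state change.
Op 3: fork(P1) -> P2. 2 ppages; refcounts: pp0:3 pp1:3
Op 4: write(P0, v1, 181). refcount(pp1)=3>1 -> COPY to pp2. 3 ppages; refcounts: pp0:3 pp1:2 pp2:1
Op 5: read(P1, v1) -> 20. No state change.

Answer: 3 2 1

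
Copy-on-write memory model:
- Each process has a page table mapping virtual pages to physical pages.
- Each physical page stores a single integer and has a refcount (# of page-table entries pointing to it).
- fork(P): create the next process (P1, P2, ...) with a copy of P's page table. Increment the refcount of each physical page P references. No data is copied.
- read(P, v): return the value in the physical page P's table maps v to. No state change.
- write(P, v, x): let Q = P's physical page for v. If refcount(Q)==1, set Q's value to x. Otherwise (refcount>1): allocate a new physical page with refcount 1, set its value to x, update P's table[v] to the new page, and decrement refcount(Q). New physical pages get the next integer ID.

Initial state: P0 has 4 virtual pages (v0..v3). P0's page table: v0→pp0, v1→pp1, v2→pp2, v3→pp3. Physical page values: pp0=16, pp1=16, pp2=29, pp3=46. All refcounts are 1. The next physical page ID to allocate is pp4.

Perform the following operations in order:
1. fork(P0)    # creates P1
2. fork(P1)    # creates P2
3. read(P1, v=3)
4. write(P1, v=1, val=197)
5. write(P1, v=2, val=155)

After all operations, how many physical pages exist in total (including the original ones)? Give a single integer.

Answer: 6

Derivation:
Op 1: fork(P0) -> P1. 4 ppages; refcounts: pp0:2 pp1:2 pp2:2 pp3:2
Op 2: fork(P1) -> P2. 4 ppages; refcounts: pp0:3 pp1:3 pp2:3 pp3:3
Op 3: read(P1, v3) -> 46. No state change.
Op 4: write(P1, v1, 197). refcount(pp1)=3>1 -> COPY to pp4. 5 ppages; refcounts: pp0:3 pp1:2 pp2:3 pp3:3 pp4:1
Op 5: write(P1, v2, 155). refcount(pp2)=3>1 -> COPY to pp5. 6 ppages; refcounts: pp0:3 pp1:2 pp2:2 pp3:3 pp4:1 pp5:1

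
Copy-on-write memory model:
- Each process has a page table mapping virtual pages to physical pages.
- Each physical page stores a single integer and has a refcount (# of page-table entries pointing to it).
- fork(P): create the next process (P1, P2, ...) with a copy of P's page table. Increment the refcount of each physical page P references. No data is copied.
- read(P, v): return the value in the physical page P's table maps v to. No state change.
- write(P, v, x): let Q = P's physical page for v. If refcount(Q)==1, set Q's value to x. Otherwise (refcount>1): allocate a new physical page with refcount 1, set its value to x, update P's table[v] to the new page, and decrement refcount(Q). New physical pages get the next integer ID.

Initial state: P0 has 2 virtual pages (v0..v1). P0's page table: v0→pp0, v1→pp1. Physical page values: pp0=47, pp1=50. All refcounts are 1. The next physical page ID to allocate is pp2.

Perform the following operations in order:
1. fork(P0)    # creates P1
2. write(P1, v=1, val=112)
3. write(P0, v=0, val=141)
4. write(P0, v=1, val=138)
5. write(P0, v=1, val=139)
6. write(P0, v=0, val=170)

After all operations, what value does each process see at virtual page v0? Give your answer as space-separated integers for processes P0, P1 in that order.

Op 1: fork(P0) -> P1. 2 ppages; refcounts: pp0:2 pp1:2
Op 2: write(P1, v1, 112). refcount(pp1)=2>1 -> COPY to pp2. 3 ppages; refcounts: pp0:2 pp1:1 pp2:1
Op 3: write(P0, v0, 141). refcount(pp0)=2>1 -> COPY to pp3. 4 ppages; refcounts: pp0:1 pp1:1 pp2:1 pp3:1
Op 4: write(P0, v1, 138). refcount(pp1)=1 -> write in place. 4 ppages; refcounts: pp0:1 pp1:1 pp2:1 pp3:1
Op 5: write(P0, v1, 139). refcount(pp1)=1 -> write in place. 4 ppages; refcounts: pp0:1 pp1:1 pp2:1 pp3:1
Op 6: write(P0, v0, 170). refcount(pp3)=1 -> write in place. 4 ppages; refcounts: pp0:1 pp1:1 pp2:1 pp3:1
P0: v0 -> pp3 = 170
P1: v0 -> pp0 = 47

Answer: 170 47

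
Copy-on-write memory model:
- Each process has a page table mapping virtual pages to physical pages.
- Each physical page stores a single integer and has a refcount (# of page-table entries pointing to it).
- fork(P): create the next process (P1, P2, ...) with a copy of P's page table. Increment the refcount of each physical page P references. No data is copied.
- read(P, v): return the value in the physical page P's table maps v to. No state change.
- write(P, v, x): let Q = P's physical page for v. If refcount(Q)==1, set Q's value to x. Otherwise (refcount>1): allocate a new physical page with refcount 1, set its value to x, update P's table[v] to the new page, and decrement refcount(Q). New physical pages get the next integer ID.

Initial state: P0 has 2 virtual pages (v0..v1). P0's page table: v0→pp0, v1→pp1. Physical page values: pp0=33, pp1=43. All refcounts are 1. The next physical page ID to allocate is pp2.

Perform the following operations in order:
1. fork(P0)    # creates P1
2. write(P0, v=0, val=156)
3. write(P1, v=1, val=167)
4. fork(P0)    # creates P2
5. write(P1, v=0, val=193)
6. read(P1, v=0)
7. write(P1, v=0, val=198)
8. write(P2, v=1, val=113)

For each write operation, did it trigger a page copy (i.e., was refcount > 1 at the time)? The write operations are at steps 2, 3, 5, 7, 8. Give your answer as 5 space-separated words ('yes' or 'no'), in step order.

Op 1: fork(P0) -> P1. 2 ppages; refcounts: pp0:2 pp1:2
Op 2: write(P0, v0, 156). refcount(pp0)=2>1 -> COPY to pp2. 3 ppages; refcounts: pp0:1 pp1:2 pp2:1
Op 3: write(P1, v1, 167). refcount(pp1)=2>1 -> COPY to pp3. 4 ppages; refcounts: pp0:1 pp1:1 pp2:1 pp3:1
Op 4: fork(P0) -> P2. 4 ppages; refcounts: pp0:1 pp1:2 pp2:2 pp3:1
Op 5: write(P1, v0, 193). refcount(pp0)=1 -> write in place. 4 ppages; refcounts: pp0:1 pp1:2 pp2:2 pp3:1
Op 6: read(P1, v0) -> 193. No state change.
Op 7: write(P1, v0, 198). refcount(pp0)=1 -> write in place. 4 ppages; refcounts: pp0:1 pp1:2 pp2:2 pp3:1
Op 8: write(P2, v1, 113). refcount(pp1)=2>1 -> COPY to pp4. 5 ppages; refcounts: pp0:1 pp1:1 pp2:2 pp3:1 pp4:1

yes yes no no yes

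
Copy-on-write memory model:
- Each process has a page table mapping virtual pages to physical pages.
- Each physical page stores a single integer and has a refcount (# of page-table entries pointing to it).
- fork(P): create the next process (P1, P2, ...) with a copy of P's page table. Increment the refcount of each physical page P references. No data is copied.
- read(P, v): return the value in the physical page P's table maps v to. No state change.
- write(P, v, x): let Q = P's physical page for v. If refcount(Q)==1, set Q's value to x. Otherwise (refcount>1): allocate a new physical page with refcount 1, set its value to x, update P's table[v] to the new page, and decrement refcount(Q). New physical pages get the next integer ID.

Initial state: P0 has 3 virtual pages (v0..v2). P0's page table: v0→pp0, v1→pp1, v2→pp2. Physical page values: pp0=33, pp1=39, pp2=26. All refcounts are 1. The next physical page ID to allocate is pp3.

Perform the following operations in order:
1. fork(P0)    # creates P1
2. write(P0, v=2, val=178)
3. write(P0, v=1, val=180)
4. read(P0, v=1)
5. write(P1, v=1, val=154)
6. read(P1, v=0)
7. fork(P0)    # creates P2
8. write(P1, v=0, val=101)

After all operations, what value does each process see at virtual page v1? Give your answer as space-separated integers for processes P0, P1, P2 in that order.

Op 1: fork(P0) -> P1. 3 ppages; refcounts: pp0:2 pp1:2 pp2:2
Op 2: write(P0, v2, 178). refcount(pp2)=2>1 -> COPY to pp3. 4 ppages; refcounts: pp0:2 pp1:2 pp2:1 pp3:1
Op 3: write(P0, v1, 180). refcount(pp1)=2>1 -> COPY to pp4. 5 ppages; refcounts: pp0:2 pp1:1 pp2:1 pp3:1 pp4:1
Op 4: read(P0, v1) -> 180. No state change.
Op 5: write(P1, v1, 154). refcount(pp1)=1 -> write in place. 5 ppages; refcounts: pp0:2 pp1:1 pp2:1 pp3:1 pp4:1
Op 6: read(P1, v0) -> 33. No state change.
Op 7: fork(P0) -> P2. 5 ppages; refcounts: pp0:3 pp1:1 pp2:1 pp3:2 pp4:2
Op 8: write(P1, v0, 101). refcount(pp0)=3>1 -> COPY to pp5. 6 ppages; refcounts: pp0:2 pp1:1 pp2:1 pp3:2 pp4:2 pp5:1
P0: v1 -> pp4 = 180
P1: v1 -> pp1 = 154
P2: v1 -> pp4 = 180

Answer: 180 154 180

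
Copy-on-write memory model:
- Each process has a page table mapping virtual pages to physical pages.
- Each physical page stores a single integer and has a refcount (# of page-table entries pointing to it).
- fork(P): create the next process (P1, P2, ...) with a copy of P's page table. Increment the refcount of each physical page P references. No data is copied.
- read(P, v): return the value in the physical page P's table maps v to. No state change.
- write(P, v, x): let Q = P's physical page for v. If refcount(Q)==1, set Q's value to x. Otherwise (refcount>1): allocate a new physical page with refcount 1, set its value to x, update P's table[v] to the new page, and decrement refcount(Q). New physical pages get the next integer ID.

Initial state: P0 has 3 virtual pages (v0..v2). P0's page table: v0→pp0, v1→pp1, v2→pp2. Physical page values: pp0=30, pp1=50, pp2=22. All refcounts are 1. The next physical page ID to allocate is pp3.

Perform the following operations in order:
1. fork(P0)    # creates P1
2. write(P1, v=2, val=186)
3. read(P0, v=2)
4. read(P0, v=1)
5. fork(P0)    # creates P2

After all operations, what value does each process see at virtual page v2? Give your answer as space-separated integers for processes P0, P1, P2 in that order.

Op 1: fork(P0) -> P1. 3 ppages; refcounts: pp0:2 pp1:2 pp2:2
Op 2: write(P1, v2, 186). refcount(pp2)=2>1 -> COPY to pp3. 4 ppages; refcounts: pp0:2 pp1:2 pp2:1 pp3:1
Op 3: read(P0, v2) -> 22. No state change.
Op 4: read(P0, v1) -> 50. No state change.
Op 5: fork(P0) -> P2. 4 ppages; refcounts: pp0:3 pp1:3 pp2:2 pp3:1
P0: v2 -> pp2 = 22
P1: v2 -> pp3 = 186
P2: v2 -> pp2 = 22

Answer: 22 186 22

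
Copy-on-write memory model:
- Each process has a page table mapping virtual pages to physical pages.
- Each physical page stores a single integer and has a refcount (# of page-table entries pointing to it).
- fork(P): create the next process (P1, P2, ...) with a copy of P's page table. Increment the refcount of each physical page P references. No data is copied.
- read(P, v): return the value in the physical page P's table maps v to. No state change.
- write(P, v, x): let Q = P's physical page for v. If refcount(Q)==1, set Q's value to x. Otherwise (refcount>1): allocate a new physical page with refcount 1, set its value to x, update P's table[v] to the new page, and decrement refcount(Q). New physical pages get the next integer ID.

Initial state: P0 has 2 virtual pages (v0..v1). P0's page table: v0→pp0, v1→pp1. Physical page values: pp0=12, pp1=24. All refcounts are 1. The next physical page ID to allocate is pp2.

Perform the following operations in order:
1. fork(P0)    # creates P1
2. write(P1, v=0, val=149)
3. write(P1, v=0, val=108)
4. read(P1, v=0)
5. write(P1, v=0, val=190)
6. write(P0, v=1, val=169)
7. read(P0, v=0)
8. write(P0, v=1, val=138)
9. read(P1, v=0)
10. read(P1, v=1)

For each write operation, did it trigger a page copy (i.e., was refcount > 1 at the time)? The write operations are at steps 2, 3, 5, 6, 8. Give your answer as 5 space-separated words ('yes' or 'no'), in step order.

Op 1: fork(P0) -> P1. 2 ppages; refcounts: pp0:2 pp1:2
Op 2: write(P1, v0, 149). refcount(pp0)=2>1 -> COPY to pp2. 3 ppages; refcounts: pp0:1 pp1:2 pp2:1
Op 3: write(P1, v0, 108). refcount(pp2)=1 -> write in place. 3 ppages; refcounts: pp0:1 pp1:2 pp2:1
Op 4: read(P1, v0) -> 108. No state change.
Op 5: write(P1, v0, 190). refcount(pp2)=1 -> write in place. 3 ppages; refcounts: pp0:1 pp1:2 pp2:1
Op 6: write(P0, v1, 169). refcount(pp1)=2>1 -> COPY to pp3. 4 ppages; refcounts: pp0:1 pp1:1 pp2:1 pp3:1
Op 7: read(P0, v0) -> 12. No state change.
Op 8: write(P0, v1, 138). refcount(pp3)=1 -> write in place. 4 ppages; refcounts: pp0:1 pp1:1 pp2:1 pp3:1
Op 9: read(P1, v0) -> 190. No state change.
Op 10: read(P1, v1) -> 24. No state change.

yes no no yes no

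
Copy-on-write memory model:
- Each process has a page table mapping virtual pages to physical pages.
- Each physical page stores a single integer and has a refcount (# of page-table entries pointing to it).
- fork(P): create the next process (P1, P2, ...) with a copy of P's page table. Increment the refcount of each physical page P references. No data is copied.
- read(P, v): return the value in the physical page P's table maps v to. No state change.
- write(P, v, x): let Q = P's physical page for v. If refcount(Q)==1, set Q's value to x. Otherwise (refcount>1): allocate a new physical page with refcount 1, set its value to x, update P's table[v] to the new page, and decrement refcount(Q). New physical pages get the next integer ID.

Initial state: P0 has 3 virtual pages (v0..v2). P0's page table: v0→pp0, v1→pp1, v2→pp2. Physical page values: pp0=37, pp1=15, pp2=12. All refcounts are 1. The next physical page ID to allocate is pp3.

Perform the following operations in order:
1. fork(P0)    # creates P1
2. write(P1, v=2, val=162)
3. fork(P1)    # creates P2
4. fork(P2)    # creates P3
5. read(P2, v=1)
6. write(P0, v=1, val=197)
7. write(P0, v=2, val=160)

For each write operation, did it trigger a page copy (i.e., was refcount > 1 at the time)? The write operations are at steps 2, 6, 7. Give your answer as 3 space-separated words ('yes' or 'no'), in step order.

Op 1: fork(P0) -> P1. 3 ppages; refcounts: pp0:2 pp1:2 pp2:2
Op 2: write(P1, v2, 162). refcount(pp2)=2>1 -> COPY to pp3. 4 ppages; refcounts: pp0:2 pp1:2 pp2:1 pp3:1
Op 3: fork(P1) -> P2. 4 ppages; refcounts: pp0:3 pp1:3 pp2:1 pp3:2
Op 4: fork(P2) -> P3. 4 ppages; refcounts: pp0:4 pp1:4 pp2:1 pp3:3
Op 5: read(P2, v1) -> 15. No state change.
Op 6: write(P0, v1, 197). refcount(pp1)=4>1 -> COPY to pp4. 5 ppages; refcounts: pp0:4 pp1:3 pp2:1 pp3:3 pp4:1
Op 7: write(P0, v2, 160). refcount(pp2)=1 -> write in place. 5 ppages; refcounts: pp0:4 pp1:3 pp2:1 pp3:3 pp4:1

yes yes no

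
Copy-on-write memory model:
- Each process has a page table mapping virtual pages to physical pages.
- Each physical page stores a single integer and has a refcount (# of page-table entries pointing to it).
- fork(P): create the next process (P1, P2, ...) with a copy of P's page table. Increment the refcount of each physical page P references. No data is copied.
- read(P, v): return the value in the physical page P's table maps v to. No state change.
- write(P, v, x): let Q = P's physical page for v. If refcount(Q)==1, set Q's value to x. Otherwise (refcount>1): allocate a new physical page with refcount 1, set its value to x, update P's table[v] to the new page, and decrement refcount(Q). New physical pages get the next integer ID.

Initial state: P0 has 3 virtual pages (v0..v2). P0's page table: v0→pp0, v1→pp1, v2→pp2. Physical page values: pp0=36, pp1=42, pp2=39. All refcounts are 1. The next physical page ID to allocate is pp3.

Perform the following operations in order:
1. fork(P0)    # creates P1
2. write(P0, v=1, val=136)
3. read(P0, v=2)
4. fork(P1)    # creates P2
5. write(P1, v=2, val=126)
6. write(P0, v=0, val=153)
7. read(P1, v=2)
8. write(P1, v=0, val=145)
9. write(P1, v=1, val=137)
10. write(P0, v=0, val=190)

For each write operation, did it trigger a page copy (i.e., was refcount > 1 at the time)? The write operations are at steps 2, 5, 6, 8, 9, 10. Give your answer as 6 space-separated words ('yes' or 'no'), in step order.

Op 1: fork(P0) -> P1. 3 ppages; refcounts: pp0:2 pp1:2 pp2:2
Op 2: write(P0, v1, 136). refcount(pp1)=2>1 -> COPY to pp3. 4 ppages; refcounts: pp0:2 pp1:1 pp2:2 pp3:1
Op 3: read(P0, v2) -> 39. No state change.
Op 4: fork(P1) -> P2. 4 ppages; refcounts: pp0:3 pp1:2 pp2:3 pp3:1
Op 5: write(P1, v2, 126). refcount(pp2)=3>1 -> COPY to pp4. 5 ppages; refcounts: pp0:3 pp1:2 pp2:2 pp3:1 pp4:1
Op 6: write(P0, v0, 153). refcount(pp0)=3>1 -> COPY to pp5. 6 ppages; refcounts: pp0:2 pp1:2 pp2:2 pp3:1 pp4:1 pp5:1
Op 7: read(P1, v2) -> 126. No state change.
Op 8: write(P1, v0, 145). refcount(pp0)=2>1 -> COPY to pp6. 7 ppages; refcounts: pp0:1 pp1:2 pp2:2 pp3:1 pp4:1 pp5:1 pp6:1
Op 9: write(P1, v1, 137). refcount(pp1)=2>1 -> COPY to pp7. 8 ppages; refcounts: pp0:1 pp1:1 pp2:2 pp3:1 pp4:1 pp5:1 pp6:1 pp7:1
Op 10: write(P0, v0, 190). refcount(pp5)=1 -> write in place. 8 ppages; refcounts: pp0:1 pp1:1 pp2:2 pp3:1 pp4:1 pp5:1 pp6:1 pp7:1

yes yes yes yes yes no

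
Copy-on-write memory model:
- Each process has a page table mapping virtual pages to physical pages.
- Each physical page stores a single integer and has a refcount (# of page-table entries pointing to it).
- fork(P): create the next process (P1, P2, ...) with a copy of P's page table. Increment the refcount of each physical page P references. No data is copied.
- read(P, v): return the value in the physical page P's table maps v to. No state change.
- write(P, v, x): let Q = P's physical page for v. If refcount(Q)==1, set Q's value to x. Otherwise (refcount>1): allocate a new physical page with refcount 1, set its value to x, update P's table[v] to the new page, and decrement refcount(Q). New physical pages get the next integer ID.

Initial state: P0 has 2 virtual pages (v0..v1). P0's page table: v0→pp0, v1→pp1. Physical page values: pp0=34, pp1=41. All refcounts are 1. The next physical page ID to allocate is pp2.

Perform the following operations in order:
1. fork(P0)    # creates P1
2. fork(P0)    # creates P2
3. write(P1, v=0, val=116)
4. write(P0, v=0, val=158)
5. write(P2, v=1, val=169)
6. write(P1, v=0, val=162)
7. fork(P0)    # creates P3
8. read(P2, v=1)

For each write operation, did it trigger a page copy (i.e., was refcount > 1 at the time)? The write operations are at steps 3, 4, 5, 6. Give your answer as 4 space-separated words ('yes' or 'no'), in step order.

Op 1: fork(P0) -> P1. 2 ppages; refcounts: pp0:2 pp1:2
Op 2: fork(P0) -> P2. 2 ppages; refcounts: pp0:3 pp1:3
Op 3: write(P1, v0, 116). refcount(pp0)=3>1 -> COPY to pp2. 3 ppages; refcounts: pp0:2 pp1:3 pp2:1
Op 4: write(P0, v0, 158). refcount(pp0)=2>1 -> COPY to pp3. 4 ppages; refcounts: pp0:1 pp1:3 pp2:1 pp3:1
Op 5: write(P2, v1, 169). refcount(pp1)=3>1 -> COPY to pp4. 5 ppages; refcounts: pp0:1 pp1:2 pp2:1 pp3:1 pp4:1
Op 6: write(P1, v0, 162). refcount(pp2)=1 -> write in place. 5 ppages; refcounts: pp0:1 pp1:2 pp2:1 pp3:1 pp4:1
Op 7: fork(P0) -> P3. 5 ppages; refcounts: pp0:1 pp1:3 pp2:1 pp3:2 pp4:1
Op 8: read(P2, v1) -> 169. No state change.

yes yes yes no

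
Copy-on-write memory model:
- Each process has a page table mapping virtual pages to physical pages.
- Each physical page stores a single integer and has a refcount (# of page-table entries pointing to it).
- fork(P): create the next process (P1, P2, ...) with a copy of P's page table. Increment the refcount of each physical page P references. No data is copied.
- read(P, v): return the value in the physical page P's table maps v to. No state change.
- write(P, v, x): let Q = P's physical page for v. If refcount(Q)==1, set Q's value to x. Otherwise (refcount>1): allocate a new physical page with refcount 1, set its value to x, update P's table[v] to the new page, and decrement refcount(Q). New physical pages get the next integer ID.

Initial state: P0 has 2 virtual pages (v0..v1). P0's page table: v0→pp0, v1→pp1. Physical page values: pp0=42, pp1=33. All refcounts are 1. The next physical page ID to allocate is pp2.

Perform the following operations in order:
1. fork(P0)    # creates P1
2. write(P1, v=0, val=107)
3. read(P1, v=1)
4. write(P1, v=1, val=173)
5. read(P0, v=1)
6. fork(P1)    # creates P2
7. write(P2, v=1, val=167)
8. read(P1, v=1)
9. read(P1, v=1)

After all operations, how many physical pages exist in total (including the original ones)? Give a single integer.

Op 1: fork(P0) -> P1. 2 ppages; refcounts: pp0:2 pp1:2
Op 2: write(P1, v0, 107). refcount(pp0)=2>1 -> COPY to pp2. 3 ppages; refcounts: pp0:1 pp1:2 pp2:1
Op 3: read(P1, v1) -> 33. No state change.
Op 4: write(P1, v1, 173). refcount(pp1)=2>1 -> COPY to pp3. 4 ppages; refcounts: pp0:1 pp1:1 pp2:1 pp3:1
Op 5: read(P0, v1) -> 33. No state change.
Op 6: fork(P1) -> P2. 4 ppages; refcounts: pp0:1 pp1:1 pp2:2 pp3:2
Op 7: write(P2, v1, 167). refcount(pp3)=2>1 -> COPY to pp4. 5 ppages; refcounts: pp0:1 pp1:1 pp2:2 pp3:1 pp4:1
Op 8: read(P1, v1) -> 173. No state change.
Op 9: read(P1, v1) -> 173. No state change.

Answer: 5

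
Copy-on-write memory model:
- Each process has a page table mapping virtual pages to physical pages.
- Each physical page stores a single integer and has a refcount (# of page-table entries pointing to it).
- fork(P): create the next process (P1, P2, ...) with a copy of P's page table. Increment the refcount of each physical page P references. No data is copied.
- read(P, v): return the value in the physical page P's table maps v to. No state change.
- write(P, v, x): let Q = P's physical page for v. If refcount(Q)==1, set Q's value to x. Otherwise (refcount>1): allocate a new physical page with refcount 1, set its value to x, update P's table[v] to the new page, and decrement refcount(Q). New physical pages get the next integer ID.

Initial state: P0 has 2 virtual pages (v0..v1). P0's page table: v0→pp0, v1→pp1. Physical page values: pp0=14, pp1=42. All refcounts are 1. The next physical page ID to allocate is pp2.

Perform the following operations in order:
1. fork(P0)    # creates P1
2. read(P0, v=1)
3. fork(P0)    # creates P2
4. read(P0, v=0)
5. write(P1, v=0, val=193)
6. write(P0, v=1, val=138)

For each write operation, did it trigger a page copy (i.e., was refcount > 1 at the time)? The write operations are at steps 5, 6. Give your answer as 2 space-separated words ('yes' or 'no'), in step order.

Op 1: fork(P0) -> P1. 2 ppages; refcounts: pp0:2 pp1:2
Op 2: read(P0, v1) -> 42. No state change.
Op 3: fork(P0) -> P2. 2 ppages; refcounts: pp0:3 pp1:3
Op 4: read(P0, v0) -> 14. No state change.
Op 5: write(P1, v0, 193). refcount(pp0)=3>1 -> COPY to pp2. 3 ppages; refcounts: pp0:2 pp1:3 pp2:1
Op 6: write(P0, v1, 138). refcount(pp1)=3>1 -> COPY to pp3. 4 ppages; refcounts: pp0:2 pp1:2 pp2:1 pp3:1

yes yes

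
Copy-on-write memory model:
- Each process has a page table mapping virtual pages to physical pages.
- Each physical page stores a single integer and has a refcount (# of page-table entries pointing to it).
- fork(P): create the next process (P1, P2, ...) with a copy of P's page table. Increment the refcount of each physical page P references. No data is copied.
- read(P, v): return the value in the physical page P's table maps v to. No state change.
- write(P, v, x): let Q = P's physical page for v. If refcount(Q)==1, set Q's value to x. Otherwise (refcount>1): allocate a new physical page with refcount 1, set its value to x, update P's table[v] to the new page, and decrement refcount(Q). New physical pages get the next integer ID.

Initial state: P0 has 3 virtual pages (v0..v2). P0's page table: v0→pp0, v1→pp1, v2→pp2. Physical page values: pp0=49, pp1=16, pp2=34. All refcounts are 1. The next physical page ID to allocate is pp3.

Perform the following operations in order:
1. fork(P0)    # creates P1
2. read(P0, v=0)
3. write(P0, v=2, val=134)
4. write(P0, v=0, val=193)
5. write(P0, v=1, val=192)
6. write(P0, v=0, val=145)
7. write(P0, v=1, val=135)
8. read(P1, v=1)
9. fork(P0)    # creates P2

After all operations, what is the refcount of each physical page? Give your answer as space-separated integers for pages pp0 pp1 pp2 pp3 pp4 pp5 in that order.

Answer: 1 1 1 2 2 2

Derivation:
Op 1: fork(P0) -> P1. 3 ppages; refcounts: pp0:2 pp1:2 pp2:2
Op 2: read(P0, v0) -> 49. No state change.
Op 3: write(P0, v2, 134). refcount(pp2)=2>1 -> COPY to pp3. 4 ppages; refcounts: pp0:2 pp1:2 pp2:1 pp3:1
Op 4: write(P0, v0, 193). refcount(pp0)=2>1 -> COPY to pp4. 5 ppages; refcounts: pp0:1 pp1:2 pp2:1 pp3:1 pp4:1
Op 5: write(P0, v1, 192). refcount(pp1)=2>1 -> COPY to pp5. 6 ppages; refcounts: pp0:1 pp1:1 pp2:1 pp3:1 pp4:1 pp5:1
Op 6: write(P0, v0, 145). refcount(pp4)=1 -> write in place. 6 ppages; refcounts: pp0:1 pp1:1 pp2:1 pp3:1 pp4:1 pp5:1
Op 7: write(P0, v1, 135). refcount(pp5)=1 -> write in place. 6 ppages; refcounts: pp0:1 pp1:1 pp2:1 pp3:1 pp4:1 pp5:1
Op 8: read(P1, v1) -> 16. No state change.
Op 9: fork(P0) -> P2. 6 ppages; refcounts: pp0:1 pp1:1 pp2:1 pp3:2 pp4:2 pp5:2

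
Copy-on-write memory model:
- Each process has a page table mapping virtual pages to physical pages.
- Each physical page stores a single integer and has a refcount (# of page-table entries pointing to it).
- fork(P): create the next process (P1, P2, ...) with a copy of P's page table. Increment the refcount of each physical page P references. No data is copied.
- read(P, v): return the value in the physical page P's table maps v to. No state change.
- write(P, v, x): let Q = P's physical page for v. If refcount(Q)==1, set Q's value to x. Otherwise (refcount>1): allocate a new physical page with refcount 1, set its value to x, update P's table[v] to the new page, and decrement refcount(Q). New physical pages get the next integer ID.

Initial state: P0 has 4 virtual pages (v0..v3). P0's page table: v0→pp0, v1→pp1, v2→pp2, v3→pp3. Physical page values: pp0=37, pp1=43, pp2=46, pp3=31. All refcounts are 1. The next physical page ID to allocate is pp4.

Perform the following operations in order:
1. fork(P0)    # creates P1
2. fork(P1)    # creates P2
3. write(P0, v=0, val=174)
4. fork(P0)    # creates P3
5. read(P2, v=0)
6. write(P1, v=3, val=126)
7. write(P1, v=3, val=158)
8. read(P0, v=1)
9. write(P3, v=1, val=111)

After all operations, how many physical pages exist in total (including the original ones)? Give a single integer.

Answer: 7

Derivation:
Op 1: fork(P0) -> P1. 4 ppages; refcounts: pp0:2 pp1:2 pp2:2 pp3:2
Op 2: fork(P1) -> P2. 4 ppages; refcounts: pp0:3 pp1:3 pp2:3 pp3:3
Op 3: write(P0, v0, 174). refcount(pp0)=3>1 -> COPY to pp4. 5 ppages; refcounts: pp0:2 pp1:3 pp2:3 pp3:3 pp4:1
Op 4: fork(P0) -> P3. 5 ppages; refcounts: pp0:2 pp1:4 pp2:4 pp3:4 pp4:2
Op 5: read(P2, v0) -> 37. No state change.
Op 6: write(P1, v3, 126). refcount(pp3)=4>1 -> COPY to pp5. 6 ppages; refcounts: pp0:2 pp1:4 pp2:4 pp3:3 pp4:2 pp5:1
Op 7: write(P1, v3, 158). refcount(pp5)=1 -> write in place. 6 ppages; refcounts: pp0:2 pp1:4 pp2:4 pp3:3 pp4:2 pp5:1
Op 8: read(P0, v1) -> 43. No state change.
Op 9: write(P3, v1, 111). refcount(pp1)=4>1 -> COPY to pp6. 7 ppages; refcounts: pp0:2 pp1:3 pp2:4 pp3:3 pp4:2 pp5:1 pp6:1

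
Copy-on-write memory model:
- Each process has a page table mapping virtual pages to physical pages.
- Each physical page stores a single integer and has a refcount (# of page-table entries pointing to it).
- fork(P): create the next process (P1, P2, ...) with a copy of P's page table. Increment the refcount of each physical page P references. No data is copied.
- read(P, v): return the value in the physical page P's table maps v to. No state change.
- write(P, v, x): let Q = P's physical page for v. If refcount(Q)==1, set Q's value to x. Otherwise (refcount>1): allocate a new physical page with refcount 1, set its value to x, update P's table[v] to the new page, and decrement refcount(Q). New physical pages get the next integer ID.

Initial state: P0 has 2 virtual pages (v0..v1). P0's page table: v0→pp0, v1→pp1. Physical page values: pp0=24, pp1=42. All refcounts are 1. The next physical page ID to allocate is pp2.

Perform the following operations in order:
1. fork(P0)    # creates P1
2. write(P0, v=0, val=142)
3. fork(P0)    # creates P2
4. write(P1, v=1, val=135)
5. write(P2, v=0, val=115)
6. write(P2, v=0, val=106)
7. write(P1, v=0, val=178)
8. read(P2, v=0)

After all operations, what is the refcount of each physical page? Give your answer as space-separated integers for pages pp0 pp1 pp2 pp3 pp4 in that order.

Op 1: fork(P0) -> P1. 2 ppages; refcounts: pp0:2 pp1:2
Op 2: write(P0, v0, 142). refcount(pp0)=2>1 -> COPY to pp2. 3 ppages; refcounts: pp0:1 pp1:2 pp2:1
Op 3: fork(P0) -> P2. 3 ppages; refcounts: pp0:1 pp1:3 pp2:2
Op 4: write(P1, v1, 135). refcount(pp1)=3>1 -> COPY to pp3. 4 ppages; refcounts: pp0:1 pp1:2 pp2:2 pp3:1
Op 5: write(P2, v0, 115). refcount(pp2)=2>1 -> COPY to pp4. 5 ppages; refcounts: pp0:1 pp1:2 pp2:1 pp3:1 pp4:1
Op 6: write(P2, v0, 106). refcount(pp4)=1 -> write in place. 5 ppages; refcounts: pp0:1 pp1:2 pp2:1 pp3:1 pp4:1
Op 7: write(P1, v0, 178). refcount(pp0)=1 -> write in place. 5 ppages; refcounts: pp0:1 pp1:2 pp2:1 pp3:1 pp4:1
Op 8: read(P2, v0) -> 106. No state change.

Answer: 1 2 1 1 1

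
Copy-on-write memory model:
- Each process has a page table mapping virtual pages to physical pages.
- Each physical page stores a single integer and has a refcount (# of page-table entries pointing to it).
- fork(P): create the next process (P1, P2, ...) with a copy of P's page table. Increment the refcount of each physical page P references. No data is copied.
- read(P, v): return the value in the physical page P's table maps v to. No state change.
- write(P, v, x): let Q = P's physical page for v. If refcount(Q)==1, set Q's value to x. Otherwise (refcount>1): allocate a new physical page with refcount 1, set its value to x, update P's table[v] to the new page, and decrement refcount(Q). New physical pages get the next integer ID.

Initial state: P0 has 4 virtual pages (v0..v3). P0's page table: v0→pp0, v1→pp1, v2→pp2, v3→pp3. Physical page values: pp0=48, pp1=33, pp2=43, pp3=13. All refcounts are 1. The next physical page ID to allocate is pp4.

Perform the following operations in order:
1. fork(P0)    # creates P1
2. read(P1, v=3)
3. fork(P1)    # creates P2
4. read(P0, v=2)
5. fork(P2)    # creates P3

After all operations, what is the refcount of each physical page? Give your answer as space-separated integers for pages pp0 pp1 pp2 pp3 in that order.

Op 1: fork(P0) -> P1. 4 ppages; refcounts: pp0:2 pp1:2 pp2:2 pp3:2
Op 2: read(P1, v3) -> 13. No state change.
Op 3: fork(P1) -> P2. 4 ppages; refcounts: pp0:3 pp1:3 pp2:3 pp3:3
Op 4: read(P0, v2) -> 43. No state change.
Op 5: fork(P2) -> P3. 4 ppages; refcounts: pp0:4 pp1:4 pp2:4 pp3:4

Answer: 4 4 4 4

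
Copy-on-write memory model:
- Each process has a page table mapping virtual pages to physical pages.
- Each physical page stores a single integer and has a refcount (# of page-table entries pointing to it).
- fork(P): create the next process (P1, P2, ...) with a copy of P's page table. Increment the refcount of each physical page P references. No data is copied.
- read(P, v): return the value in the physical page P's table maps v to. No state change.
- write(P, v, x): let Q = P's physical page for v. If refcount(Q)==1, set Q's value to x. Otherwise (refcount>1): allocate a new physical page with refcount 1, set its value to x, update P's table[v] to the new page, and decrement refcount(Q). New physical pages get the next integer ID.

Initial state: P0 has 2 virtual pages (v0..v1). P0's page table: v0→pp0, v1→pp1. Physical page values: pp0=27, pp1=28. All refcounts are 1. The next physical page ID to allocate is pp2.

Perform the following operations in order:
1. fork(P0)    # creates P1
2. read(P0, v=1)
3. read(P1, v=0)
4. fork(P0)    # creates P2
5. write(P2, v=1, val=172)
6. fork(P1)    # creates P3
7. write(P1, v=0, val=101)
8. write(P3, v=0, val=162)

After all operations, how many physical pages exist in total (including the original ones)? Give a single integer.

Op 1: fork(P0) -> P1. 2 ppages; refcounts: pp0:2 pp1:2
Op 2: read(P0, v1) -> 28. No state change.
Op 3: read(P1, v0) -> 27. No state change.
Op 4: fork(P0) -> P2. 2 ppages; refcounts: pp0:3 pp1:3
Op 5: write(P2, v1, 172). refcount(pp1)=3>1 -> COPY to pp2. 3 ppages; refcounts: pp0:3 pp1:2 pp2:1
Op 6: fork(P1) -> P3. 3 ppages; refcounts: pp0:4 pp1:3 pp2:1
Op 7: write(P1, v0, 101). refcount(pp0)=4>1 -> COPY to pp3. 4 ppages; refcounts: pp0:3 pp1:3 pp2:1 pp3:1
Op 8: write(P3, v0, 162). refcount(pp0)=3>1 -> COPY to pp4. 5 ppages; refcounts: pp0:2 pp1:3 pp2:1 pp3:1 pp4:1

Answer: 5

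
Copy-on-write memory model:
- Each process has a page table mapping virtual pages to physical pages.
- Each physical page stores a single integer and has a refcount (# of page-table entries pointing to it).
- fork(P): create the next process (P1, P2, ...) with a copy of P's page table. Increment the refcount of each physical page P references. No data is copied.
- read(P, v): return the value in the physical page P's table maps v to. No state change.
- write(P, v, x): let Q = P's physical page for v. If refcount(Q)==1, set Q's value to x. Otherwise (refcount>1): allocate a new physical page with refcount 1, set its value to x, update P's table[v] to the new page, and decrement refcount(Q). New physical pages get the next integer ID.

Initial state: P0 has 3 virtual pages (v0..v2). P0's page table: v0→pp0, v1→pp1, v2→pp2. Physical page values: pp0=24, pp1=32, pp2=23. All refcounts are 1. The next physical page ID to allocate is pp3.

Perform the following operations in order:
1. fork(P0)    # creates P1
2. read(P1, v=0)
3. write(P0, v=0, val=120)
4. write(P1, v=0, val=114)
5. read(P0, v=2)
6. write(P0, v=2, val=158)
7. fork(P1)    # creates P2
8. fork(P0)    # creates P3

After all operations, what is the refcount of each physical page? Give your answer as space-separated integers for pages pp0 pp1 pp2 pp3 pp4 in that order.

Op 1: fork(P0) -> P1. 3 ppages; refcounts: pp0:2 pp1:2 pp2:2
Op 2: read(P1, v0) -> 24. No state change.
Op 3: write(P0, v0, 120). refcount(pp0)=2>1 -> COPY to pp3. 4 ppages; refcounts: pp0:1 pp1:2 pp2:2 pp3:1
Op 4: write(P1, v0, 114). refcount(pp0)=1 -> write in place. 4 ppages; refcounts: pp0:1 pp1:2 pp2:2 pp3:1
Op 5: read(P0, v2) -> 23. No state change.
Op 6: write(P0, v2, 158). refcount(pp2)=2>1 -> COPY to pp4. 5 ppages; refcounts: pp0:1 pp1:2 pp2:1 pp3:1 pp4:1
Op 7: fork(P1) -> P2. 5 ppages; refcounts: pp0:2 pp1:3 pp2:2 pp3:1 pp4:1
Op 8: fork(P0) -> P3. 5 ppages; refcounts: pp0:2 pp1:4 pp2:2 pp3:2 pp4:2

Answer: 2 4 2 2 2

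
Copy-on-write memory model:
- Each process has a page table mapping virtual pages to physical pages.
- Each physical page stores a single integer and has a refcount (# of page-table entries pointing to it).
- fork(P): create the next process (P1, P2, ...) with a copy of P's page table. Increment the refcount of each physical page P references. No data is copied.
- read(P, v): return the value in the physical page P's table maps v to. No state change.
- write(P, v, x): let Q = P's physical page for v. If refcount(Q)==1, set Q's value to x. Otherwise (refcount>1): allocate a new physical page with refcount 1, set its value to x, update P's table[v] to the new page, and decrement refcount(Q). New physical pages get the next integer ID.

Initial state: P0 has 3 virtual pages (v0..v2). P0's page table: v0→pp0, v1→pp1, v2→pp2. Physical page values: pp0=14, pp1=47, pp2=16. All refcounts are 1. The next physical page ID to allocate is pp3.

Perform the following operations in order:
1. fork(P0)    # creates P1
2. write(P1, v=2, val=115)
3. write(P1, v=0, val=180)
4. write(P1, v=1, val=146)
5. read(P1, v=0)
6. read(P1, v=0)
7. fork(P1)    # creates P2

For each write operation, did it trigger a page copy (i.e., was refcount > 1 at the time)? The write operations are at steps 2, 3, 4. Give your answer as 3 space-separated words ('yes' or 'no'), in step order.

Op 1: fork(P0) -> P1. 3 ppages; refcounts: pp0:2 pp1:2 pp2:2
Op 2: write(P1, v2, 115). refcount(pp2)=2>1 -> COPY to pp3. 4 ppages; refcounts: pp0:2 pp1:2 pp2:1 pp3:1
Op 3: write(P1, v0, 180). refcount(pp0)=2>1 -> COPY to pp4. 5 ppages; refcounts: pp0:1 pp1:2 pp2:1 pp3:1 pp4:1
Op 4: write(P1, v1, 146). refcount(pp1)=2>1 -> COPY to pp5. 6 ppages; refcounts: pp0:1 pp1:1 pp2:1 pp3:1 pp4:1 pp5:1
Op 5: read(P1, v0) -> 180. No state change.
Op 6: read(P1, v0) -> 180. No state change.
Op 7: fork(P1) -> P2. 6 ppages; refcounts: pp0:1 pp1:1 pp2:1 pp3:2 pp4:2 pp5:2

yes yes yes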